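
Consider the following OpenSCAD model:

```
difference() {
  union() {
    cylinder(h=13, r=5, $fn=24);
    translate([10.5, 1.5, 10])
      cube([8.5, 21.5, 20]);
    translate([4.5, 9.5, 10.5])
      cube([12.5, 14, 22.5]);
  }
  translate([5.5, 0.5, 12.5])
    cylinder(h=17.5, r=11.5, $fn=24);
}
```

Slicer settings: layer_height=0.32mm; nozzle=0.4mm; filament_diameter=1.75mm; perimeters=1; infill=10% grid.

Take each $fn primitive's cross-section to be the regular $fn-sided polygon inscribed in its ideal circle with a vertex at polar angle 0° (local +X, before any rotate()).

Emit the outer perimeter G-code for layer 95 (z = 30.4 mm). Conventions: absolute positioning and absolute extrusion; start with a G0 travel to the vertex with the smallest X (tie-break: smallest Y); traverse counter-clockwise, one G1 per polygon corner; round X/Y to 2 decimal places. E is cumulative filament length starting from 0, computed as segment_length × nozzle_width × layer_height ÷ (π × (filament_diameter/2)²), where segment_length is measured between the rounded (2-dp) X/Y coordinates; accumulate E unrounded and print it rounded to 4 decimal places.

G0 X4.50 Y9.50 Z30.40
G1 X17.00 Y9.50 E0.6652
G1 X17.00 Y23.50 E1.4102
G1 X4.50 Y23.50 E2.0754
G1 X4.50 Y9.50 E2.8205

At z = 30.4 mm: the cylinder does not reach this height (z outside [0, 13]); the cube at (10.5, 1.5) is absent (z outside [10, 30]); the 12.5×14 cube at (4.5, 9.5) contributes its full rectangle; Taking the union: only the 12.5×14 cube at (4.5, 9.5) is present, so the union is just that shape — 1 connected region; the cylinder at (5.5, 0.5) does not reach this height (z outside [12.5, 30]); After the difference (first − rest): none of the subtracted shapes is present at this height, so that combined region is unchanged — 1 connected region. The outline is a single polygon with 4 vertices. Extrusion per mm of travel: 0.4 × 0.32 / (π × 0.875²) = 0.053216. Accumulating E over each segment gives final E = 2.8205.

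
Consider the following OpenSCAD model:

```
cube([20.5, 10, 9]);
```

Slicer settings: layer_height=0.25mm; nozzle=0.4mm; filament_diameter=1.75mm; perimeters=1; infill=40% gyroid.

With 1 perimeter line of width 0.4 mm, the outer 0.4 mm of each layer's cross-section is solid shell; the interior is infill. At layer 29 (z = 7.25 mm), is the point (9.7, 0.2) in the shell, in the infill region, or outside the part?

shell

At z = 7.25 mm: the cube (footprint 20.5×10) is included at this height. Overall, the cross-section is a single solid region. The nearest boundary edge runs (0.00, 0.00)→(20.50, 0.00); distance from the point to it = 0.20 mm. The point is inside the cross-section, 0.20 mm from the nearest boundary — within the 0.4 mm shell band (1 × 0.4).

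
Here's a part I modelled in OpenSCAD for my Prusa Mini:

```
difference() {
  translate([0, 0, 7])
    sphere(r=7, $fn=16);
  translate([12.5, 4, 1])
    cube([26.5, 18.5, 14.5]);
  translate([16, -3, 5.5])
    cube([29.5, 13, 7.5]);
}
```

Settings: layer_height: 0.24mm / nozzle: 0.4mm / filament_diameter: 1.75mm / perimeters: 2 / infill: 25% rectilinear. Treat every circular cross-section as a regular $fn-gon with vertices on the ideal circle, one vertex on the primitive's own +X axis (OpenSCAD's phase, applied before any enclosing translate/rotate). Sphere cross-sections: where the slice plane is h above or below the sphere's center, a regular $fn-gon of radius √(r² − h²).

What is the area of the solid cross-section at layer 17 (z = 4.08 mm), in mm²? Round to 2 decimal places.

At z = 4.08 mm: the r=7 sphere slices to a regular 16-gon of circumradius 6.362 (√(r²−h²) with h=2.92 from center) (area = (16/2)·6.362²·sin(360°/16) = 123.91 mm²); the cube at (12.5, 4) is present — its section is the full 26.5×18.5 rectangle (area 490.25 mm²); the cube at (16, -3) does not reach this height (z outside [5.5, 13]); Taking the first minus the rest: starting from the r=7 sphere (123.91 mm²), the 26.5×18.5 cube at (12.5, 4) misses the remaining region (no effect) — area = 123.91 mm². Overall, the cross-section is a single solid region. Net area = 123.91 mm².

123.91 mm²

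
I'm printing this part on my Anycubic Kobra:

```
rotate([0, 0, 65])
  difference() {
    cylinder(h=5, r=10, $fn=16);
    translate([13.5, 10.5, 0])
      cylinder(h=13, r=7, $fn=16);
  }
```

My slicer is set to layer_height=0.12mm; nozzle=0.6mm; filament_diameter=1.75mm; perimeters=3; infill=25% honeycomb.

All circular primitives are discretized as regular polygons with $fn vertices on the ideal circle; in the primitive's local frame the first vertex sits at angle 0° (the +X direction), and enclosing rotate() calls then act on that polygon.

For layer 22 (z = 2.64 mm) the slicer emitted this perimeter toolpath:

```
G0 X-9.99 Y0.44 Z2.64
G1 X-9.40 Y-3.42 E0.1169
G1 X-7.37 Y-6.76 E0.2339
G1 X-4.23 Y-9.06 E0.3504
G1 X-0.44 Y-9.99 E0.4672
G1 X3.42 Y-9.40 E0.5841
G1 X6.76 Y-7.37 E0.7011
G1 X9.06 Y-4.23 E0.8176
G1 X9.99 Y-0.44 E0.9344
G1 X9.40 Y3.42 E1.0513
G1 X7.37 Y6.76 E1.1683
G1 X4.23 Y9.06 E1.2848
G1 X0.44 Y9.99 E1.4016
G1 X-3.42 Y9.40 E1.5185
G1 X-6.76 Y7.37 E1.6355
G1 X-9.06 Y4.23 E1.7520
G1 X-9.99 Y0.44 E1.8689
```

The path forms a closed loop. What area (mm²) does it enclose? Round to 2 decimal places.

Apply the shoelace formula to the sequence of (X, Y) vertices; enclosed area = 306.18 mm².

306.18 mm²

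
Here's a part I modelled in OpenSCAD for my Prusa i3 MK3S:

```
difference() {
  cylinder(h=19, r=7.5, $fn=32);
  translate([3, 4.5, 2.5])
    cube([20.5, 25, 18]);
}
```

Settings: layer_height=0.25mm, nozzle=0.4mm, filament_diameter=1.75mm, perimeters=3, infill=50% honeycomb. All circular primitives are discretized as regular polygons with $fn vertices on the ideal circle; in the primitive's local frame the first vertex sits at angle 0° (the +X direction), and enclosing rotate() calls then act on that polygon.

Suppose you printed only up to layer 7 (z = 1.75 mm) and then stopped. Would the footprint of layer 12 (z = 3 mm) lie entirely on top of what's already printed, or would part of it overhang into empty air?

Compare the two slices. At z = 1.75: the r=7.5 cylinder gives a regular 32-gon of circumradius 7.5 (constant along its height) (area = (32/2)·7.500²·sin(360°/32) = 175.58 mm²); the cube at (3, 4.5) is not intersected at this z (z outside [2.5, 20.5]); Subtracting the remaining from the first: none of the subtracted shapes is present at this height, so the r=7.5 cylinder is unchanged — area = 175.58 mm². At z = 3: the r=7.5 cylinder contributes a regular 32-gon of circumradius 7.5 (area = (32/2)·7.500²·sin(360°/32) = 175.58 mm²); the cube at (3, 4.5) is present — its section is the full 20.5×25 rectangle (area 512.50 mm²); After the difference (first − rest): starting from the r=7.5 cylinder (175.58 mm²), the 20.5×25 cube at (3, 4.5) partially overlaps it — only the 4.10 mm² overlap (of its 512.50 mm²) is removed, clipping the outline — area = 171.48 mm². Checking containment: the cross-section at z = 3 is a subset of the cross-section at z = 1.75.

entirely on top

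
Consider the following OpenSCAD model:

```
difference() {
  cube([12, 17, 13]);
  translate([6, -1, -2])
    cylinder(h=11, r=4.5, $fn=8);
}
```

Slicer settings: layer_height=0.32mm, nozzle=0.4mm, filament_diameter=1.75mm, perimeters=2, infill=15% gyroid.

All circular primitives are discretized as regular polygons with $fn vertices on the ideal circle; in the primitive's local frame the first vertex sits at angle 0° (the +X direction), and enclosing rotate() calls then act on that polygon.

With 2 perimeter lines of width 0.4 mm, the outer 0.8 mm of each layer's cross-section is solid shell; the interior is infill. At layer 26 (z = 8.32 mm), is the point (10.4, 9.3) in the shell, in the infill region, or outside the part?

At z = 8.32 mm: the cube is present — its section is the full 12×17 rectangle; the r=4.5 cylinder at (6, -1) contributes a regular 8-gon of circumradius 4.5; Taking the first minus the rest: starting from the 12×17 cube, the r=4.5 cylinder at (6, -1) partially overlaps it — only the 20.05 mm² overlap (of its 57.28 mm²) is removed, clipping the outline — 1 connected region. Overall, the cross-section is a single solid region. The nearest boundary edge runs (12.00, 17.00)→(12.00, 0.00); distance from the point to it = 1.60 mm. The point is inside the cross-section and 1.60 mm from the nearest boundary — more than the 0.8 mm shell width (2 × 0.4), so it's in the infill interior.

infill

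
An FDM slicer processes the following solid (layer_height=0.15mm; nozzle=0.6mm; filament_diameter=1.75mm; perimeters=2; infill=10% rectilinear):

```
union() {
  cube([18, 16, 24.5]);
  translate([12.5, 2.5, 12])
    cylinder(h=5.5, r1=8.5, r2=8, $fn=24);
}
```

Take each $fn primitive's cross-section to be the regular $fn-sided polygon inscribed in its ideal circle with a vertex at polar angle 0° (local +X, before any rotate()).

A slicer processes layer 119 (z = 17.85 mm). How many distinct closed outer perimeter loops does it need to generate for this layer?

At z = 17.85 mm: the cube (footprint 18×16) is included at this height; the cone at (12.5, 2.5) does not reach this height (z outside [12, 17.5]); Taking the union: only the 18×16 cube is present, so the union is just that shape — 1 connected region. The result has 1 disconnected region.

1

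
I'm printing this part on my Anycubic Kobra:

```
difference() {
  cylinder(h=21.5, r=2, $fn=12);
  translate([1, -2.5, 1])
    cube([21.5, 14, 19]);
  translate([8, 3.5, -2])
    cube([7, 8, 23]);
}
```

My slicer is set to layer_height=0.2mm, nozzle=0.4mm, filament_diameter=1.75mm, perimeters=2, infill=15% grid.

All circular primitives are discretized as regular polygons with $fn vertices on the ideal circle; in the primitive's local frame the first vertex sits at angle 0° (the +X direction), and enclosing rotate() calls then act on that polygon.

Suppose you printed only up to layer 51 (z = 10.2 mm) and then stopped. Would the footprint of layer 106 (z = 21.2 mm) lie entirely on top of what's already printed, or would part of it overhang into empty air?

Compare the two slices. At z = 10.2: the cylinder: section is a regular 12-gon, circumradius r=2 (area = (12/2)·2.000²·sin(360°/12) = 12.00 mm²); the 21.5×14 cube at (1, -2.5) contributes its full rectangle (area 301.00 mm²); the 7×8 cube at (8, 3.5) contributes its full rectangle (area 56.00 mm²); After the difference (first − rest): starting from the r=2 cylinder (12.00 mm²), the 21.5×14 cube at (1, -2.5) partially overlaps it — only the 2.27 mm² overlap (of its 301.00 mm²) is removed, clipping the outline; the 7×8 cube at (8, 3.5) misses the remaining region (no effect) — area = 9.73 mm². At z = 21.2: the r=2 cylinder contributes a regular 12-gon of circumradius 2 (area = (12/2)·2.000²·sin(360°/12) = 12.00 mm²); the cube at (1, -2.5) does not reach this height (z outside [1, 20]); the cube at (8, 3.5) is absent (z outside [-2, 21]); Taking the first minus the rest: none of the subtracted shapes is present at this height, so the r=2 cylinder is unchanged — area = 12.00 mm². Checking containment: at z = 21.2 the cross-section extends beyond the z = 10.2 cross-section by about 2.27 mm².

part overhangs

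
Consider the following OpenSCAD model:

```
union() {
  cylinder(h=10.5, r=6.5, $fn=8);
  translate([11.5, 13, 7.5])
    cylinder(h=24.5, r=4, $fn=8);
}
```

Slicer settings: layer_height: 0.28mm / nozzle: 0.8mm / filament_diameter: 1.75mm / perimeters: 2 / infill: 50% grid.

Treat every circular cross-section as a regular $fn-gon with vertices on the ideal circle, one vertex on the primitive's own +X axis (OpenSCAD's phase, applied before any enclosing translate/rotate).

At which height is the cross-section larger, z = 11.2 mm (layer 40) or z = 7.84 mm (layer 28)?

Layer 40 (z = 11.2): the cylinder is not intersected at this z (z outside [0, 10.5]); the r=4 cylinder at (11.5, 13) contributes a regular 8-gon of circumradius 4 (area = (8/2)·4.000²·sin(360°/8) = 45.25 mm²); Merging all regions: only the r=4 cylinder at (11.5, 13) is present, so the union is just that shape — area = 45.25 mm². So its area = 45.25 mm². Layer 28 (z = 7.84): the r=6.5 cylinder contributes a regular 8-gon of circumradius 6.5 (area = (8/2)·6.500²·sin(360°/8) = 119.50 mm²); the r=4 cylinder at (11.5, 13) gives a regular 8-gon of circumradius 4 (constant along its height) (area = (8/2)·4.000²·sin(360°/8) = 45.25 mm²); Combining (union): the 2 present regions are separate (no shared area or edge), so areas and boundary lengths simply add and each stays a separate island — area = 164.76 mm². So its area = 164.76 mm². Layer 28 is larger (164.76 vs 45.25 mm²).

layer 28 (z = 7.84 mm)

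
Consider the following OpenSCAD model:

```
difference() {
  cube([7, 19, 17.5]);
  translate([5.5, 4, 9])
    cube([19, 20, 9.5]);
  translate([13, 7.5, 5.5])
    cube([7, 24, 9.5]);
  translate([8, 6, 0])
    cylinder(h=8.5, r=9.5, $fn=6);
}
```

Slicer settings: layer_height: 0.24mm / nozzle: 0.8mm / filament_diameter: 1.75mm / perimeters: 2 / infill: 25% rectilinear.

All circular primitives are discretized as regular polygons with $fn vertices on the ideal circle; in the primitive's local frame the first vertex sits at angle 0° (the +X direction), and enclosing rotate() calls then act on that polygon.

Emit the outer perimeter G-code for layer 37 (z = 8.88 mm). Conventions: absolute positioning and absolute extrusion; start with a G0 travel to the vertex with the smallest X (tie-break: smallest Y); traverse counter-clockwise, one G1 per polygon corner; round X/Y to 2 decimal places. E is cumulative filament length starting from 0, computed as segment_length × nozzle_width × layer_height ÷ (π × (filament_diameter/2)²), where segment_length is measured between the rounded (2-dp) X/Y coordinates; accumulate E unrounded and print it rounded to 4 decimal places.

At z = 8.88 mm: the cube (footprint 7×19) is included at this height; the cube at (5.5, 4) is not intersected at this z (z outside [9, 18.5]); the cube at (13, 7.5) (footprint 7×24) is included at this height; the cylinder at (8, 6) is absent (z outside [0, 8.5]); After the difference (first − rest): starting from the 7×19 cube, the 7×24 cube at (13, 7.5) misses the remaining region (no effect) — 1 connected region. The outline is a single polygon with 4 vertices. Extrusion per mm of travel: 0.8 × 0.24 / (π × 0.875²) = 0.079824. Accumulating E over each segment gives final E = 4.1509.

G0 X0.00 Y0.00 Z8.88
G1 X7.00 Y0.00 E0.5588
G1 X7.00 Y19.00 E2.0754
G1 X0.00 Y19.00 E2.6342
G1 X0.00 Y0.00 E4.1509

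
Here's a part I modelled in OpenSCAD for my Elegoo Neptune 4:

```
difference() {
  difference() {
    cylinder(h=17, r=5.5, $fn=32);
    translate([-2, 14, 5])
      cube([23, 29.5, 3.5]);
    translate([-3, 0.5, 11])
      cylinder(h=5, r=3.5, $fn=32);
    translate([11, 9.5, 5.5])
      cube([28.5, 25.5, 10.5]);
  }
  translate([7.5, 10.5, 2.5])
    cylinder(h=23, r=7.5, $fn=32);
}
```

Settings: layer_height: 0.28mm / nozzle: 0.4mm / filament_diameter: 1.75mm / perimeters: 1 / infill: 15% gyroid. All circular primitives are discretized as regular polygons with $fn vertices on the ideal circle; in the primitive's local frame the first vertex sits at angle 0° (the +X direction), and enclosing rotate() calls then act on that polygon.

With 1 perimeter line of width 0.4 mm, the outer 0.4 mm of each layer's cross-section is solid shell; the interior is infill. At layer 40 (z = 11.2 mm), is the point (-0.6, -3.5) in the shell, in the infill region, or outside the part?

infill

At z = 11.2 mm: the r=5.5 cylinder contributes a regular 32-gon of circumradius 5.5; the cube at (-2, 14) is absent (z outside [5, 8.5]); the cylinder at (-3, 0.5): section is a regular 32-gon, circumradius r=3.5; the 28.5×25.5 cube at (11, 9.5) contributes its full rectangle; After the difference (first − rest): starting from the r=5.5 cylinder, the r=3.5 cylinder at (-3, 0.5) partially overlaps it — only the 33.17 mm² overlap (of its 38.24 mm²) is removed, clipping the outline; the 28.5×25.5 cube at (11, 9.5) misses the remaining region (no effect) — 1 connected region; the r=7.5 cylinder at (7.5, 10.5) contributes a regular 32-gon of circumradius 7.5; Subtracting the remaining from the first: starting from that combined region, the r=7.5 cylinder at (7.5, 10.5) partially overlaps it — only the 0.05 mm² overlap (of its 175.58 mm²) is removed, clipping the outline — 1 connected region. Overall, the cross-section is a single solid region. The nearest boundary edge runs (-1.66, -2.73)→(-1.06, -2.41); distance from the point to it = 1.18 mm. The point is inside the cross-section and 1.18 mm from the nearest boundary — more than the 0.4 mm shell width (1 × 0.4), so it's in the infill interior.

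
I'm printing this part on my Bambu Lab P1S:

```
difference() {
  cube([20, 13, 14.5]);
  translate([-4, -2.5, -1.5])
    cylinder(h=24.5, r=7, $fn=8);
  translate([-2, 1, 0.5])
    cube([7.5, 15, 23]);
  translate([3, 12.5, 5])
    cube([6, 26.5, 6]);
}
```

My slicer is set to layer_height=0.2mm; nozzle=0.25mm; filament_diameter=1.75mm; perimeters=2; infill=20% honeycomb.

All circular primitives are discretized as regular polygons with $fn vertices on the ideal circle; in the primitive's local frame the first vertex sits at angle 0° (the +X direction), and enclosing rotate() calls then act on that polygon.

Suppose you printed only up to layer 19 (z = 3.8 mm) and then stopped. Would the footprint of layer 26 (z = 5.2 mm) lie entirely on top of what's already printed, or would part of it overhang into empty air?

entirely on top

Compare the two slices. At z = 3.8: the 20×13 cube contributes its full rectangle (area 260.00 mm²); the r=7 cylinder at (-4, -2.5) contributes a regular 8-gon of circumradius 7 (area = (8/2)·7.000²·sin(360°/8) = 138.59 mm²); the cube at (-2, 1) (footprint 7.5×15) is included at this height (area 112.50 mm²); the cube at (3, 12.5) is absent (z outside [5, 11]); After the difference (first − rest): starting from the 20×13 cube (260.00 mm²), the r=7 cylinder at (-4, -2.5) partially overlaps it — only the 3.76 mm² overlap (of its 138.59 mm²) is removed, clipping the outline; the 7.5×15 cube at (-2, 1) partially overlaps it — only the 64.00 mm² overlap (of its 112.50 mm²) is removed, clipping the outline — area = 192.24 mm². At z = 5.2: the cube is present — its section is the full 20×13 rectangle (area 260.00 mm²); the cylinder at (-4, -2.5): section is a regular 8-gon, circumradius r=7 (area = (8/2)·7.000²·sin(360°/8) = 138.59 mm²); the 7.5×15 cube at (-2, 1) contributes its full rectangle (area 112.50 mm²); the 6×26.5 cube at (3, 12.5) contributes its full rectangle (area 159.00 mm²); After the difference (first − rest): starting from the 20×13 cube (260.00 mm²), the r=7 cylinder at (-4, -2.5) partially overlaps it — only the 3.76 mm² overlap (of its 138.59 mm²) is removed, clipping the outline; the 7.5×15 cube at (-2, 1) partially overlaps it — only the 64.00 mm² overlap (of its 112.50 mm²) is removed, clipping the outline; the 6×26.5 cube at (3, 12.5) partially overlaps it — only the 1.75 mm² overlap (of its 159.00 mm²) is removed, clipping the outline — area = 190.49 mm². Checking containment: the cross-section at z = 5.2 is a subset of the cross-section at z = 3.8.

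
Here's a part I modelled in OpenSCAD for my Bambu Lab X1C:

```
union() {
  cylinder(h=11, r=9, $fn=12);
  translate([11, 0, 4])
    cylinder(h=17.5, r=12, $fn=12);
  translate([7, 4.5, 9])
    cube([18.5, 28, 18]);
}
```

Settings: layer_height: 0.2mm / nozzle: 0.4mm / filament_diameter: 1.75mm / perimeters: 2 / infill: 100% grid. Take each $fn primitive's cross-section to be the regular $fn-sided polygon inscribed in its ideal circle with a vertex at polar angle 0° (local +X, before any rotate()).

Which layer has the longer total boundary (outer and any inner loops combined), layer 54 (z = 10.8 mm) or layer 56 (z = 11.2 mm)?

Layer 54 (z = 10.8): the cylinder: section is a regular 12-gon, circumradius r=9 (perimeter = 2·12·9.000·sin(180°/12) = 55.90 mm); the r=12 cylinder at (11, 0) gives a regular 12-gon of circumradius 12 (constant along its height) (perimeter = 2·12·12.000·sin(180°/12) = 74.54 mm); the cube at (7, 4.5) (footprint 18.5×28) is included at this height (perimeter 93.00 mm); Merging all regions: the regions partially overlap (shared area 198.53 mm²), so the edge portions inside another operand are dropped and the merged outline is re-measured after clipping — boundary = 143.29 mm. So its perimeter = 143.29 mm. Layer 56 (z = 11.2): the cylinder does not reach this height (z outside [0, 11]); the r=12 cylinder at (11, 0) gives a regular 12-gon of circumradius 12 (constant along its height) (perimeter = 2·12·12.000·sin(180°/12) = 74.54 mm); the cube at (7, 4.5) (footprint 18.5×28) is included at this height (perimeter 93.00 mm); Merging all regions: the regions partially overlap (shared area 84.57 mm²), so the edge portions inside another operand are dropped and the merged outline is re-measured after clipping — boundary = 128.20 mm. So its perimeter = 128.20 mm. Layer 54 is larger (143.29 vs 128.20 mm).

layer 54 (z = 10.8 mm)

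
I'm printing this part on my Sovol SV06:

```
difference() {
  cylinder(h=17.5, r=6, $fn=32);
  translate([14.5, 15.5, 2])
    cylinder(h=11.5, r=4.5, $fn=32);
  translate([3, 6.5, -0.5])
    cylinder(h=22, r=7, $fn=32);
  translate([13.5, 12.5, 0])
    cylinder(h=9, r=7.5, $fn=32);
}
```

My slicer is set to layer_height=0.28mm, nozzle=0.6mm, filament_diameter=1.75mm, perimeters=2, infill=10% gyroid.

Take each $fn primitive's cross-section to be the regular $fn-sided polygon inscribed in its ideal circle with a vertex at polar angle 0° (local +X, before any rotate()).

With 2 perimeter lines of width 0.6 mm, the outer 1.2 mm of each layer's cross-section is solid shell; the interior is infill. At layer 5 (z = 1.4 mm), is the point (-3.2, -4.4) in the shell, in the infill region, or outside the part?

At z = 1.4 mm: the r=6 cylinder contributes a regular 32-gon of circumradius 6; the cylinder at (14.5, 15.5) does not reach this height (z outside [2, 13.5]); the cylinder at (3, 6.5): section is a regular 32-gon, circumradius r=7; the r=7.5 cylinder at (13.5, 12.5) gives a regular 32-gon of circumradius 7.5 (constant along its height); Taking the first minus the rest: starting from the r=6 cylinder, the r=7 cylinder at (3, 6.5) partially overlaps it — only the 43.82 mm² overlap (of its 152.95 mm²) is removed, clipping the outline; the r=7.5 cylinder at (13.5, 12.5) misses the remaining region (no effect) — 1 connected region. Overall, the cross-section is a single solid region. The nearest boundary edge runs (-3.33, -4.99)→(-4.24, -4.24); distance from the point to it = 0.54 mm. The point is inside the cross-section, 0.54 mm from the nearest boundary — within the 1.2 mm shell band (2 × 0.6).

shell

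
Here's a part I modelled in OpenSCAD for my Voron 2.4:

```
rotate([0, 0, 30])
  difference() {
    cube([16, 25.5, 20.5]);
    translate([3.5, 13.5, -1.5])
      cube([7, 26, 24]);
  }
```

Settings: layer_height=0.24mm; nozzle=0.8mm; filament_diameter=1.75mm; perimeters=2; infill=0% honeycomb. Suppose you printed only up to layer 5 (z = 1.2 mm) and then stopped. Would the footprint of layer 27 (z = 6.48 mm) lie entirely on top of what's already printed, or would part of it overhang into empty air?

entirely on top

Compare the two slices. At z = 1.2: the cube is present — its section is the full 16×25.5 rectangle (area 408.00 mm²); the 7×26 cube at (3.5, 13.5) contributes its full rectangle (area 182.00 mm²); After the difference (first − rest): starting from the 16×25.5 cube (408.00 mm²), the 7×26 cube at (3.5, 13.5) partially overlaps it — only the 84.00 mm² overlap (of its 182.00 mm²) is removed, clipping the outline — area = 324.00 mm²; (rotated 30° about Z; rotation is an isometry so areas/perimeters/island counts are preserved). At z = 6.48: the cube is present — its section is the full 16×25.5 rectangle (area 408.00 mm²); the cube at (3.5, 13.5) is present — its section is the full 7×26 rectangle (area 182.00 mm²); Subtracting the remaining from the first: starting from the 16×25.5 cube (408.00 mm²), the 7×26 cube at (3.5, 13.5) partially overlaps it — only the 84.00 mm² overlap (of its 182.00 mm²) is removed, clipping the outline — area = 324.00 mm²; (whole slice rotated 30° about Z — lengths, areas and connectivity unchanged). Checking containment: the cross-section at z = 6.48 is a subset of the cross-section at z = 1.2.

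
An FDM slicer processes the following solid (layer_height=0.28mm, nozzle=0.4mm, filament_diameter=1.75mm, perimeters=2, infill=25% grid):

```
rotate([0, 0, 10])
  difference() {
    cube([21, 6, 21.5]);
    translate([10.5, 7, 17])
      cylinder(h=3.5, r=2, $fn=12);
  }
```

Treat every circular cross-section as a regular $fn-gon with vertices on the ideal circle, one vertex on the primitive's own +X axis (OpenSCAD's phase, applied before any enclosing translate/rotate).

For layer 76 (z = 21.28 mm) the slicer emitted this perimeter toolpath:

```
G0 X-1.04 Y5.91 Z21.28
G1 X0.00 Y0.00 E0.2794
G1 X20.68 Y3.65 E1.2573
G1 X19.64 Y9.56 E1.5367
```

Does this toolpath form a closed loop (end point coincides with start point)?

Start point (G0): (-1.04, 5.91). End point (last G1): the path does not return to the start — open.

no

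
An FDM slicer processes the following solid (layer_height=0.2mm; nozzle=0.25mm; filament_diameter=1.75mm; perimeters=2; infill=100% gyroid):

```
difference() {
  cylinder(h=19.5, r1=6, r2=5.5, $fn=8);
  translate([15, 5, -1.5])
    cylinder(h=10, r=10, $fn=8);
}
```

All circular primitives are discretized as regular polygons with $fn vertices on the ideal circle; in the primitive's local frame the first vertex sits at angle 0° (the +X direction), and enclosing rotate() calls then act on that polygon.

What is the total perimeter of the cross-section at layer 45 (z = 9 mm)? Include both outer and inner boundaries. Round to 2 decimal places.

35.32 mm

At z = 9 mm: the cone (r1=6→r2=5.5) has section circumradius 5.769 here — a regular 8-gon (perimeter = 2·8·5.769·sin(180°/8) = 35.32 mm); the cylinder at (15, 5) is not intersected at this z (z outside [-1.5, 8.5]); Taking the first minus the rest: none of the subtracted shapes is present at this height, so the cone is unchanged — boundary = 35.32 mm. Overall, the cross-section is a single solid region. Total boundary length (outer) = 35.32 mm.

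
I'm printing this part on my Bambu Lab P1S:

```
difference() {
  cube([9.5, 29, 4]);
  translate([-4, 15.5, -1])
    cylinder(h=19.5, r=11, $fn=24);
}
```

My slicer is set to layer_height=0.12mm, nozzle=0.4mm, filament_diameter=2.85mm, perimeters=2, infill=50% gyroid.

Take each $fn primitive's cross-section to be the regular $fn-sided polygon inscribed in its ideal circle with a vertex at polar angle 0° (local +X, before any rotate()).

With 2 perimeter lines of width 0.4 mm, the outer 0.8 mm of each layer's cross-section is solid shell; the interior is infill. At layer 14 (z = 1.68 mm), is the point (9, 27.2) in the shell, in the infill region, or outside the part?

At z = 1.68 mm: the cube is present — its section is the full 9.5×29 rectangle; the r=11 cylinder at (-4, 15.5) gives a regular 24-gon of circumradius 11 (constant along its height); Subtracting the remaining from the first: starting from the 9.5×29 cube, the r=11 cylinder at (-4, 15.5) partially overlaps it — only the 102.38 mm² overlap (of its 375.81 mm²) is removed, clipping the outline — 1 connected region. Overall, the cross-section is a single solid region. The nearest boundary edge runs (9.50, 29.00)→(9.50, 0.00); distance from the point to it = 0.50 mm. The point is inside the cross-section, 0.50 mm from the nearest boundary — within the 0.8 mm shell band (2 × 0.4).

shell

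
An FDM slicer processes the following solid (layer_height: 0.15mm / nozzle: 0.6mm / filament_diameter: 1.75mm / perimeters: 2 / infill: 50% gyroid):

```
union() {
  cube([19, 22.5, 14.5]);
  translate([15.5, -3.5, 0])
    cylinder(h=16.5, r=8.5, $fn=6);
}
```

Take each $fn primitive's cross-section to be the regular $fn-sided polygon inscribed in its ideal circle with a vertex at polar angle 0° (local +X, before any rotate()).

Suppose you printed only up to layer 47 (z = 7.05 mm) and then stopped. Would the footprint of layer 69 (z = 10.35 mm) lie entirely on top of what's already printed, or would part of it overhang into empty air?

entirely on top

Compare the two slices. At z = 7.05: the 19×22.5 cube contributes its full rectangle (area 427.50 mm²); the cylinder at (15.5, -3.5): section is a regular 6-gon, circumradius r=8.5 (area = (6/2)·8.500²·sin(360°/6) = 187.71 mm²); Merging all regions: the regions partially overlap — summed areas 615.21 mm² minus the doubly-counted overlap 34.23 mm² gives 580.98 mm² — area = 580.98 mm². At z = 10.35: the 19×22.5 cube contributes its full rectangle (area 427.50 mm²); the cylinder at (15.5, -3.5): section is a regular 6-gon, circumradius r=8.5 (area = (6/2)·8.500²·sin(360°/6) = 187.71 mm²); Merging all regions: the regions partially overlap — summed areas 615.21 mm² minus the doubly-counted overlap 34.23 mm² gives 580.98 mm² — area = 580.98 mm². Checking containment: the cross-section at z = 10.35 is a subset of the cross-section at z = 7.05.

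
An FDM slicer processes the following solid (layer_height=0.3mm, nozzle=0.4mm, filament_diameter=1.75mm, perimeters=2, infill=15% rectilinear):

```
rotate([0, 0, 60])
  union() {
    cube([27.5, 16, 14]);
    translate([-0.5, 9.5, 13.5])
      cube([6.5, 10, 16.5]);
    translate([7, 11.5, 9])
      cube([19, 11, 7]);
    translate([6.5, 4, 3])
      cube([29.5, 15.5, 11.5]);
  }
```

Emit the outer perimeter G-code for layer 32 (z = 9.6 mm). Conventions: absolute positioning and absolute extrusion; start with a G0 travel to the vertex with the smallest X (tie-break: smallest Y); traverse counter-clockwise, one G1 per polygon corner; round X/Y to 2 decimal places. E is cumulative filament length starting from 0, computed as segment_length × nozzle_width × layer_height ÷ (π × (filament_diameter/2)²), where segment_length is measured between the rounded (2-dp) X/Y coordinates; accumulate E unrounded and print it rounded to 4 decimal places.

At z = 9.6 mm: the cube is present — its section is the full 27.5×16 rectangle; the cube at (-0.5, 9.5) is not intersected at this z (z outside [13.5, 30]); the cube at (7, 11.5) is present — its section is the full 19×11 rectangle; the cube at (6.5, 4) is present — its section is the full 29.5×15.5 rectangle; Taking the union: the regions partially overlap (shared area 404.00 mm²), so overlapping operands fuse into one piece — 1 connected region; (rotated 60° about Z; rotation is an isometry so areas/perimeters/island counts are preserved). The outline is a single polygon with 12 vertices. Extrusion per mm of travel: 0.4 × 0.3 / (π × 0.875²) = 0.049890. Accumulating E over each segment gives final E = 5.8378.

G0 X-15.99 Y17.31 Z9.60
G1 X-13.39 Y15.81 E0.1498
G1 X-13.64 Y15.38 E0.1746
G1 X-10.61 Y13.63 E0.3491
G1 X-13.86 Y8.00 E0.6735
G1 X0.00 Y0.00 E1.4719
G1 X13.75 Y23.82 E2.8440
G1 X10.29 Y25.82 E3.0434
G1 X14.54 Y33.18 E3.4674
G1 X1.11 Y40.93 E4.2410
G1 X-3.89 Y32.27 E4.7399
G1 X-6.49 Y33.77 E4.8897
G1 X-15.99 Y17.31 E5.8378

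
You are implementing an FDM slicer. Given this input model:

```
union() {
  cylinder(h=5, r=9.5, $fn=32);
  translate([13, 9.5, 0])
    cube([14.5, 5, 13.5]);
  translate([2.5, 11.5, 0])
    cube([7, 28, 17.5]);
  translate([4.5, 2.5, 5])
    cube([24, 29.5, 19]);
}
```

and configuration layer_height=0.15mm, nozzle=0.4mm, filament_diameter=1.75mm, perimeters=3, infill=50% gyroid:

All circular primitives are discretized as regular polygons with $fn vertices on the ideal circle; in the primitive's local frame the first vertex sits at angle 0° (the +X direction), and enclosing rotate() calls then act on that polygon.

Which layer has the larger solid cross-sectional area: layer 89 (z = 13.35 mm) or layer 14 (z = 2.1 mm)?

layer 89 (z = 13.35 mm)

Layer 89 (z = 13.35): the cylinder is absent (z outside [0, 5]); the cube at (13, 9.5) (footprint 14.5×5) is included at this height (area 72.50 mm²); the cube at (2.5, 11.5) (footprint 7×28) is included at this height (area 196.00 mm²); the cube at (4.5, 2.5) is present — its section is the full 24×29.5 rectangle (area 708.00 mm²); Merging all regions: the regions partially overlap — summed areas 976.50 mm² minus the doubly-counted overlap 175.00 mm² gives 801.50 mm² — area = 801.50 mm². So its area = 801.50 mm². Layer 14 (z = 2.1): the r=9.5 cylinder gives a regular 32-gon of circumradius 9.5 (constant along its height) (area = (32/2)·9.500²·sin(360°/32) = 281.71 mm²); the cube at (13, 9.5) (footprint 14.5×5) is included at this height (area 72.50 mm²); the cube at (2.5, 11.5) (footprint 7×28) is included at this height (area 196.00 mm²); the cube at (4.5, 2.5) is not intersected at this z (z outside [5, 24]); Taking the union: the 3 present regions are separate (no shared area or edge), so areas and boundary lengths simply add and each stays a separate island — area = 550.21 mm². So its area = 550.21 mm². Layer 89 is larger (801.50 vs 550.21 mm²).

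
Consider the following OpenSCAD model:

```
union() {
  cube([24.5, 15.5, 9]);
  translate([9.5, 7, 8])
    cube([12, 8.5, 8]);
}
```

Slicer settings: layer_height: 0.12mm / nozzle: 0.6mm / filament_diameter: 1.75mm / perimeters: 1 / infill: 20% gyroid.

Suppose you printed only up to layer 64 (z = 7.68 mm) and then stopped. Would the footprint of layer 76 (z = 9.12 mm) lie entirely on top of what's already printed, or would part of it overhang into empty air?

entirely on top

Compare the two slices. At z = 7.68: the 24.5×15.5 cube contributes its full rectangle (area 379.75 mm²); the cube at (9.5, 7) does not reach this height (z outside [8, 16]); Taking the union: only the 24.5×15.5 cube is present, so the union is just that shape — area = 379.75 mm². At z = 9.12: the cube is absent (z outside [0, 9]); the cube at (9.5, 7) (footprint 12×8.5) is included at this height (area 102.00 mm²); Merging all regions: only the 12×8.5 cube at (9.5, 7) is present, so the union is just that shape — area = 102.00 mm². Checking containment: the cross-section at z = 9.12 is a subset of the cross-section at z = 7.68.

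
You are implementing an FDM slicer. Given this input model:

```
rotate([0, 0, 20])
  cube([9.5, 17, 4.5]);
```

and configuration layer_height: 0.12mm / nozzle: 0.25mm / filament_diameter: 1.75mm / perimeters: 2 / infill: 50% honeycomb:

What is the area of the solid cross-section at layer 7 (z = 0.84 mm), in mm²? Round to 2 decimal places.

At z = 0.84 mm: the 9.5×17 cube contributes its full rectangle (area 161.50 mm²); (rotated 20° about Z; rotation is an isometry so areas/perimeters/island counts are preserved). Overall, the cross-section is a single solid region. Net area = 161.50 mm².

161.50 mm²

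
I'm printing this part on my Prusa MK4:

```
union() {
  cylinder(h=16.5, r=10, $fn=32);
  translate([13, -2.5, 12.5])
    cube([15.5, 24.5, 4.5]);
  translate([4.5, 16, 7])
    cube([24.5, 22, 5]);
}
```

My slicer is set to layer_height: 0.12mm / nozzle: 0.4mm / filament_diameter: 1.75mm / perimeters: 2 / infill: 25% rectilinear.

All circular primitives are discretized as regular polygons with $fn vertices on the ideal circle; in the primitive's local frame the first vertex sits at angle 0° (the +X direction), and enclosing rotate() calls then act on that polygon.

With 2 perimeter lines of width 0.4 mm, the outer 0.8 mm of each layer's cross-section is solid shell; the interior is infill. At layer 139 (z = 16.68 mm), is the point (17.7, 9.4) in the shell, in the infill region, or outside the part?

infill

At z = 16.68 mm: the cylinder does not reach this height (z outside [0, 16.5]); the 15.5×24.5 cube at (13, -2.5) contributes its full rectangle; the cube at (4.5, 16) does not reach this height (z outside [7, 12]); Merging all regions: only the 15.5×24.5 cube at (13, -2.5) is present, so the union is just that shape — 1 connected region. Overall, the cross-section is a single solid region. The nearest boundary edge runs (13.00, 22.00)→(13.00, -2.50); distance from the point to it = 4.70 mm. The point is inside the cross-section and 4.70 mm from the nearest boundary — more than the 0.8 mm shell width (2 × 0.4), so it's in the infill interior.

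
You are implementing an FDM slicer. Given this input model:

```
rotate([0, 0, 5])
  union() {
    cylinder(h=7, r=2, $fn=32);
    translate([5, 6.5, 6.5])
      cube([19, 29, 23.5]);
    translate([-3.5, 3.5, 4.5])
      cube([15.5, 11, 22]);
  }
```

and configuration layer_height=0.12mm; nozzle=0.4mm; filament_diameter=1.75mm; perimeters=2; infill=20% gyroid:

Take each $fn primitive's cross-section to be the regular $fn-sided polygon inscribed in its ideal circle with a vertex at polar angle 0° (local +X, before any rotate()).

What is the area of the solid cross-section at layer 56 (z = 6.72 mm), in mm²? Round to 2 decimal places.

677.99 mm²

At z = 6.72 mm: the cylinder: section is a regular 32-gon, circumradius r=2 (area = (32/2)·2.000²·sin(360°/32) = 12.49 mm²); the 19×29 cube at (5, 6.5) contributes its full rectangle (area 551.00 mm²); the 15.5×11 cube at (-3.5, 3.5) contributes its full rectangle (area 170.50 mm²); Taking the union: the regions partially overlap — summed areas 733.99 mm² minus the doubly-counted overlap 56.00 mm² gives 677.99 mm² — area = 677.99 mm²; (whole slice rotated 5° about Z — lengths, areas and connectivity unchanged). Overall, the cross-section has 2 separate islands. Net area = 677.99 mm².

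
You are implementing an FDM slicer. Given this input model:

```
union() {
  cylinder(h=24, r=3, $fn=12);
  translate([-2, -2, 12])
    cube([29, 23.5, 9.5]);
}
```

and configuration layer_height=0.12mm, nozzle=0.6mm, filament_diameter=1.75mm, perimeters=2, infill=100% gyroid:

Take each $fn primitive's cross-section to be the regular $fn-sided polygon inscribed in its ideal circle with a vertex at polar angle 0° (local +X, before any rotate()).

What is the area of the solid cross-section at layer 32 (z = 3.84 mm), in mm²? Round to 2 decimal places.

27.00 mm²

At z = 3.84 mm: the r=3 cylinder gives a regular 12-gon of circumradius 3 (constant along its height) (area = (12/2)·3.000²·sin(360°/12) = 27.00 mm²); the cube at (-2, -2) does not reach this height (z outside [12, 21.5]); Taking the union: only the r=3 cylinder is present, so the union is just that shape — area = 27.00 mm². Overall, the cross-section is a single solid region. Net area = 27.00 mm².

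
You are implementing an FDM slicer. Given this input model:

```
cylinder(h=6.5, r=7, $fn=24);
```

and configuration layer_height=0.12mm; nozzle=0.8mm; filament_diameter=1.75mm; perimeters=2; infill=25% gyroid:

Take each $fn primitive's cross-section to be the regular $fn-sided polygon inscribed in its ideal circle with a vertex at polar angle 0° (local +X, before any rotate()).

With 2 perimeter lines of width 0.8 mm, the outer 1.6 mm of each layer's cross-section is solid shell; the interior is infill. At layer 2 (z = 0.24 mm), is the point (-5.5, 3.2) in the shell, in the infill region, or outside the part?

At z = 0.24 mm: the r=7 cylinder gives a regular 24-gon of circumradius 7 (constant along its height). Overall, the cross-section is a single solid region. The nearest boundary edge runs (-4.95, 4.95)→(-6.06, 3.50); distance from the point to it = 0.63 mm. The point is inside the cross-section, 0.63 mm from the nearest boundary — within the 1.6 mm shell band (2 × 0.8).

shell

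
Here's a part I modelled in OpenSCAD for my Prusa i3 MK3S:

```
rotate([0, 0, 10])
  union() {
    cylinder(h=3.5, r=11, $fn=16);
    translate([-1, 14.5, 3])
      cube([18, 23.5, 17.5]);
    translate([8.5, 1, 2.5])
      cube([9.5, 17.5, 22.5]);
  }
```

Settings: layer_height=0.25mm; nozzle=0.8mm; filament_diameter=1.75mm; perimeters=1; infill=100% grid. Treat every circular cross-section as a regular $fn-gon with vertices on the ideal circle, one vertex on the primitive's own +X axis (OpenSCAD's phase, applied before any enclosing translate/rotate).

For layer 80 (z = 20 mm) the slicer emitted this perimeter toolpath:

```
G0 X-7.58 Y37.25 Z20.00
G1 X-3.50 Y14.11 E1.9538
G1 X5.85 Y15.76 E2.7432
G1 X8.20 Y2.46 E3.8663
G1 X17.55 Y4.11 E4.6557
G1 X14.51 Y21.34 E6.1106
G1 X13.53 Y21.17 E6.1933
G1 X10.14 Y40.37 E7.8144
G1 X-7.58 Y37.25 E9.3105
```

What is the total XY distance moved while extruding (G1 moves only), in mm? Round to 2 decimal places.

111.97 mm

Sum the Euclidean lengths of each G1 segment: total = 111.97 mm.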